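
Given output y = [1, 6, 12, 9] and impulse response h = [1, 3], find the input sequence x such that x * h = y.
Deconvolve y=[1, 6, 12, 9] by h=[1, 3]. Since h[0]=1, solve forward: x[0] = y[0] / 1 = 1; x[1] = (y[1] - 1×3) / 1 = 3; x[2] = (y[2] - 3×3) / 1 = 3. So x = [1, 3, 3]. Check by forward convolution: y[0] = 1×1 = 1; y[1] = 1×3 + 3×1 = 6; y[2] = 3×3 + 3×1 = 12; y[3] = 3×3 = 9

[1, 3, 3]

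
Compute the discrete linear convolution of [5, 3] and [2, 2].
y[0] = 5×2 = 10; y[1] = 5×2 + 3×2 = 16; y[2] = 3×2 = 6

[10, 16, 6]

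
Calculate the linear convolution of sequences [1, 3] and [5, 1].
y[0] = 1×5 = 5; y[1] = 1×1 + 3×5 = 16; y[2] = 3×1 = 3

[5, 16, 3]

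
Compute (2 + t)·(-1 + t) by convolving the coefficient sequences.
Ascending coefficients: a = [2, 1], b = [-1, 1]. c[0] = 2×-1 = -2; c[1] = 2×1 + 1×-1 = 1; c[2] = 1×1 = 1. Result coefficients: [-2, 1, 1] → -2 + t + t^2

-2 + t + t^2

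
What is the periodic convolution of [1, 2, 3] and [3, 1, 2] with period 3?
Use y[k] = Σ_j f[j]·g[(k-j) mod 3]. y[0] = 1×3 + 2×2 + 3×1 = 10; y[1] = 1×1 + 2×3 + 3×2 = 13; y[2] = 1×2 + 2×1 + 3×3 = 13. Result: [10, 13, 13]

[10, 13, 13]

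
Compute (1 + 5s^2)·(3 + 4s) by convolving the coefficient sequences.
Ascending coefficients: a = [1, 0, 5], b = [3, 4]. c[0] = 1×3 = 3; c[1] = 1×4 + 0×3 = 4; c[2] = 0×4 + 5×3 = 15; c[3] = 5×4 = 20. Result coefficients: [3, 4, 15, 20] → 3 + 4s + 15s^2 + 20s^3

3 + 4s + 15s^2 + 20s^3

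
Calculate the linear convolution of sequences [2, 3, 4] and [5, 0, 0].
y[0] = 2×5 = 10; y[1] = 2×0 + 3×5 = 15; y[2] = 2×0 + 3×0 + 4×5 = 20; y[3] = 3×0 + 4×0 = 0; y[4] = 4×0 = 0

[10, 15, 20, 0, 0]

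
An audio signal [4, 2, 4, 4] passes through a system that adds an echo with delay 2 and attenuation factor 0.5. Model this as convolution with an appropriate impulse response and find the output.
Direct-path + delayed-attenuated-path model → impulse response h = [1, 0, 0.5] (1 at lag 0, 0.5 at lag 2). Output y[n] = x[n] + 0.5·x[n - 2] (with x[n] = 0 outside 0..3): y[0] = 4 + 0.5×0 = 4; y[1] = 2 + 0.5×0 = 2; y[2] = 4 + 0.5×4 = 6.0; y[3] = 4 + 0.5×2 = 5.0; y[4] = 0 + 0.5×4 = 2.0; y[5] = 0 + 0.5×4 = 2.0. So y = [4, 2, 6.0, 5.0, 2.0, 2.0]

[4, 2, 6.0, 5.0, 2.0, 2.0]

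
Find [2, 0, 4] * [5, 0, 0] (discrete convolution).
y[0] = 2×5 = 10; y[1] = 2×0 + 0×5 = 0; y[2] = 2×0 + 0×0 + 4×5 = 20; y[3] = 0×0 + 4×0 = 0; y[4] = 4×0 = 0

[10, 0, 20, 0, 0]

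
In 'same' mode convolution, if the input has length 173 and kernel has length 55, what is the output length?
'Same' mode returns an output with the same length as the input: 173

173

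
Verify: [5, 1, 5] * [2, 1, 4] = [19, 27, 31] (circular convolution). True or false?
Recompute circular convolution of [5, 1, 5] and [2, 1, 4]: y[0] = 5×2 + 1×4 + 5×1 = 19; y[1] = 5×1 + 1×2 + 5×4 = 27; y[2] = 5×4 + 1×1 + 5×2 = 31 → [19, 27, 31]. Given [19, 27, 31] matches, so answer: Yes

Yes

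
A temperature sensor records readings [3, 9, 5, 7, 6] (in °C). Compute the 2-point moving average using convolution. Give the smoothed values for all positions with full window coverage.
2-point moving average kernel = [1, 1]. Apply in 'valid' mode (full window coverage): avg[0] = (3 + 9) / 2 = 6.0; avg[1] = (9 + 5) / 2 = 7.0; avg[2] = (5 + 7) / 2 = 6.0; avg[3] = (7 + 6) / 2 = 6.5. Smoothed values: [6.0, 7.0, 6.0, 6.5]

[6.0, 7.0, 6.0, 6.5]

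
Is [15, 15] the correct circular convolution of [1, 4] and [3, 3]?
Recompute circular convolution of [1, 4] and [3, 3]: y[0] = 1×3 + 4×3 = 15; y[1] = 1×3 + 4×3 = 15 → [15, 15]. Given [15, 15] matches, so answer: Yes

Yes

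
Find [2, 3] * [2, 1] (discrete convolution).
y[0] = 2×2 = 4; y[1] = 2×1 + 3×2 = 8; y[2] = 3×1 = 3

[4, 8, 3]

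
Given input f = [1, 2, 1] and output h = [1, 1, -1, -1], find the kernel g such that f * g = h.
Output length 4 = len(f) + len(g) - 1 ⇒ len(g) = 2. Solve g forward using g[k] = (h[k] - Σ_{i≥1} f[i]·g[k-i]) / f[0]: g[0] = h[0] / f[0] = 1 / 1 = 1; g[1] = (h[1] - 2×1) / f[0] = (1 - 2×1) / 1 = -1. So g = [1, -1]. Forward-check [1, 2, 1] * [1, -1]: h[0] = 1×1 = 1; h[1] = 1×-1 + 2×1 = 1; h[2] = 2×-1 + 1×1 = -1; h[3] = 1×-1 = -1 → [1, 1, -1, -1] ✓

[1, -1]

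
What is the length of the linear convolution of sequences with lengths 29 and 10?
Linear/full convolution length: m + n - 1 = 29 + 10 - 1 = 38

38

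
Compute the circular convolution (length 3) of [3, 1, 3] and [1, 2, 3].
Use y[k] = Σ_j s[j]·t[(k-j) mod 3]. y[0] = 3×1 + 1×3 + 3×2 = 12; y[1] = 3×2 + 1×1 + 3×3 = 16; y[2] = 3×3 + 1×2 + 3×1 = 14. Result: [12, 16, 14]

[12, 16, 14]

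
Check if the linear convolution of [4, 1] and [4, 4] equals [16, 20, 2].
Recompute linear convolution of [4, 1] and [4, 4]: y[0] = 4×4 = 16; y[1] = 4×4 + 1×4 = 20; y[2] = 1×4 = 4 → [16, 20, 4]. Compare to given [16, 20, 2]: they differ at index 2: given 2, correct 4, so answer: No

No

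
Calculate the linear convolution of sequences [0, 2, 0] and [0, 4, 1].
y[0] = 0×0 = 0; y[1] = 0×4 + 2×0 = 0; y[2] = 0×1 + 2×4 + 0×0 = 8; y[3] = 2×1 + 0×4 = 2; y[4] = 0×1 = 0

[0, 0, 8, 2, 0]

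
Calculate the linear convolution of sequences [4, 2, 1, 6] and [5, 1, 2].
y[0] = 4×5 = 20; y[1] = 4×1 + 2×5 = 14; y[2] = 4×2 + 2×1 + 1×5 = 15; y[3] = 2×2 + 1×1 + 6×5 = 35; y[4] = 1×2 + 6×1 = 8; y[5] = 6×2 = 12

[20, 14, 15, 35, 8, 12]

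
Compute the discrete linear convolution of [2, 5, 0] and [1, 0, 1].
y[0] = 2×1 = 2; y[1] = 2×0 + 5×1 = 5; y[2] = 2×1 + 5×0 + 0×1 = 2; y[3] = 5×1 + 0×0 = 5; y[4] = 0×1 = 0

[2, 5, 2, 5, 0]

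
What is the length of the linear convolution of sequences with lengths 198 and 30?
Linear/full convolution length: m + n - 1 = 198 + 30 - 1 = 227

227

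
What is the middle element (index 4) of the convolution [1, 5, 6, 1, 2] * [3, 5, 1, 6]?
Use y[k] = Σ_i a[i]·b[k-i] at k=4. y[4] = 5×6 + 6×1 + 1×5 + 2×3 = 47

47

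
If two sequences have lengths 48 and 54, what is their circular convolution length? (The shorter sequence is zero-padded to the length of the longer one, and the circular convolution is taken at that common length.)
Circular convolution (zero-padding the shorter input) has length max(m, n) = max(48, 54) = 54

54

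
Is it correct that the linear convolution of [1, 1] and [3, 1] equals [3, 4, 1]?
Recompute linear convolution of [1, 1] and [3, 1]: y[0] = 1×3 = 3; y[1] = 1×1 + 1×3 = 4; y[2] = 1×1 = 1 → [3, 4, 1]. Given [3, 4, 1] matches, so answer: Yes

Yes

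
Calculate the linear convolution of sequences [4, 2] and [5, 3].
y[0] = 4×5 = 20; y[1] = 4×3 + 2×5 = 22; y[2] = 2×3 = 6

[20, 22, 6]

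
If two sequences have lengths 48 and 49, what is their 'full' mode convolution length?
Linear/full convolution length: m + n - 1 = 48 + 49 - 1 = 96

96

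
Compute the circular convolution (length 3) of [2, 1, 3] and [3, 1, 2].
Use y[k] = Σ_j u[j]·v[(k-j) mod 3]. y[0] = 2×3 + 1×2 + 3×1 = 11; y[1] = 2×1 + 1×3 + 3×2 = 11; y[2] = 2×2 + 1×1 + 3×3 = 14. Result: [11, 11, 14]

[11, 11, 14]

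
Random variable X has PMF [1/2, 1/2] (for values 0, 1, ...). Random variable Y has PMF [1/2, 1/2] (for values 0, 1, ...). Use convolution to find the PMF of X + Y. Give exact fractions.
P(X+Y=k) = Σ_i P(X=i)·P(Y=k-i) — a convolution of [1/2, 1/2] and [1/2, 1/2]. P(X+Y=0) = (1/2)×(1/2) = 1/4; P(X+Y=1) = (1/2)×(1/2) + (1/2)×(1/2) = 1/4 + 1/4 = 1/2; P(X+Y=2) = (1/2)×(1/2) = 1/4. PMF: [1/4, 1/2, 1/4] (sums to 1 ✓)

[1/4, 1/2, 1/4]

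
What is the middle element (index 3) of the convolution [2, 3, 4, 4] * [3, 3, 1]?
Use y[k] = Σ_i a[i]·b[k-i] at k=3. y[3] = 3×1 + 4×3 + 4×3 = 27

27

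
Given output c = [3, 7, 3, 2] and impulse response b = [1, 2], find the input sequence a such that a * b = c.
Deconvolve c=[3, 7, 3, 2] by b=[1, 2]. Since b[0]=1, solve forward: a[0] = c[0] / 1 = 3; a[1] = (c[1] - 3×2) / 1 = 1; a[2] = (c[2] - 1×2) / 1 = 1. So a = [3, 1, 1]. Check by forward convolution: c[0] = 3×1 = 3; c[1] = 3×2 + 1×1 = 7; c[2] = 1×2 + 1×1 = 3; c[3] = 1×2 = 2

[3, 1, 1]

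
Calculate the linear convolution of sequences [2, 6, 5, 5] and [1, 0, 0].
y[0] = 2×1 = 2; y[1] = 2×0 + 6×1 = 6; y[2] = 2×0 + 6×0 + 5×1 = 5; y[3] = 6×0 + 5×0 + 5×1 = 5; y[4] = 5×0 + 5×0 = 0; y[5] = 5×0 = 0

[2, 6, 5, 5, 0, 0]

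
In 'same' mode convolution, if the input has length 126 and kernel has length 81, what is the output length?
'Same' mode returns an output with the same length as the input: 126

126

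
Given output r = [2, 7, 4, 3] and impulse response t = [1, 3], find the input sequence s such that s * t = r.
Deconvolve r=[2, 7, 4, 3] by t=[1, 3]. Since t[0]=1, solve forward: s[0] = r[0] / 1 = 2; s[1] = (r[1] - 2×3) / 1 = 1; s[2] = (r[2] - 1×3) / 1 = 1. So s = [2, 1, 1]. Check by forward convolution: r[0] = 2×1 = 2; r[1] = 2×3 + 1×1 = 7; r[2] = 1×3 + 1×1 = 4; r[3] = 1×3 = 3

[2, 1, 1]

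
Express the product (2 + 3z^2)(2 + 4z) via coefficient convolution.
Ascending coefficients: a = [2, 0, 3], b = [2, 4]. c[0] = 2×2 = 4; c[1] = 2×4 + 0×2 = 8; c[2] = 0×4 + 3×2 = 6; c[3] = 3×4 = 12. Result coefficients: [4, 8, 6, 12] → 4 + 8z + 6z^2 + 12z^3

4 + 8z + 6z^2 + 12z^3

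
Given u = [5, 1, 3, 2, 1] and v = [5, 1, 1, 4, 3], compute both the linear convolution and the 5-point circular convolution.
Linear: y_lin[0] = 5×5 = 25; y_lin[1] = 5×1 + 1×5 = 10; y_lin[2] = 5×1 + 1×1 + 3×5 = 21; y_lin[3] = 5×4 + 1×1 + 3×1 + 2×5 = 34; y_lin[4] = 5×3 + 1×4 + 3×1 + 2×1 + 1×5 = 29; y_lin[5] = 1×3 + 3×4 + 2×1 + 1×1 = 18; y_lin[6] = 3×3 + 2×4 + 1×1 = 18; y_lin[7] = 2×3 + 1×4 = 10; y_lin[8] = 1×3 = 3 → [25, 10, 21, 34, 29, 18, 18, 10, 3]. Circular (length 5): y[0] = 5×5 + 1×3 + 3×4 + 2×1 + 1×1 = 43; y[1] = 5×1 + 1×5 + 3×3 + 2×4 + 1×1 = 28; y[2] = 5×1 + 1×1 + 3×5 + 2×3 + 1×4 = 31; y[3] = 5×4 + 1×1 + 3×1 + 2×5 + 1×3 = 37; y[4] = 5×3 + 1×4 + 3×1 + 2×1 + 1×5 = 29 → [43, 28, 31, 37, 29]

Linear: [25, 10, 21, 34, 29, 18, 18, 10, 3], Circular: [43, 28, 31, 37, 29]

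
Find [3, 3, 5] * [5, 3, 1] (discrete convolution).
y[0] = 3×5 = 15; y[1] = 3×3 + 3×5 = 24; y[2] = 3×1 + 3×3 + 5×5 = 37; y[3] = 3×1 + 5×3 = 18; y[4] = 5×1 = 5

[15, 24, 37, 18, 5]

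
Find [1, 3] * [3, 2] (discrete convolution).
y[0] = 1×3 = 3; y[1] = 1×2 + 3×3 = 11; y[2] = 3×2 = 6

[3, 11, 6]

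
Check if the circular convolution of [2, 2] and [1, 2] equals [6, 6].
Recompute circular convolution of [2, 2] and [1, 2]: y[0] = 2×1 + 2×2 = 6; y[1] = 2×2 + 2×1 = 6 → [6, 6]. Given [6, 6] matches, so answer: Yes

Yes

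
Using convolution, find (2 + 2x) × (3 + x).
Ascending coefficients: a = [2, 2], b = [3, 1]. c[0] = 2×3 = 6; c[1] = 2×1 + 2×3 = 8; c[2] = 2×1 = 2. Result coefficients: [6, 8, 2] → 6 + 8x + 2x^2

6 + 8x + 2x^2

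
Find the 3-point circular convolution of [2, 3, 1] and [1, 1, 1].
Use y[k] = Σ_j a[j]·b[(k-j) mod 3]. y[0] = 2×1 + 3×1 + 1×1 = 6; y[1] = 2×1 + 3×1 + 1×1 = 6; y[2] = 2×1 + 3×1 + 1×1 = 6. Result: [6, 6, 6]

[6, 6, 6]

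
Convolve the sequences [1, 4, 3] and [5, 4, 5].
y[0] = 1×5 = 5; y[1] = 1×4 + 4×5 = 24; y[2] = 1×5 + 4×4 + 3×5 = 36; y[3] = 4×5 + 3×4 = 32; y[4] = 3×5 = 15

[5, 24, 36, 32, 15]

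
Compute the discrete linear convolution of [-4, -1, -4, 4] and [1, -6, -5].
y[0] = -4×1 = -4; y[1] = -4×-6 + -1×1 = 23; y[2] = -4×-5 + -1×-6 + -4×1 = 22; y[3] = -1×-5 + -4×-6 + 4×1 = 33; y[4] = -4×-5 + 4×-6 = -4; y[5] = 4×-5 = -20

[-4, 23, 22, 33, -4, -20]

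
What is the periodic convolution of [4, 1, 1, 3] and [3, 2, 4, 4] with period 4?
Use y[k] = Σ_j a[j]·b[(k-j) mod 4]. y[0] = 4×3 + 1×4 + 1×4 + 3×2 = 26; y[1] = 4×2 + 1×3 + 1×4 + 3×4 = 27; y[2] = 4×4 + 1×2 + 1×3 + 3×4 = 33; y[3] = 4×4 + 1×4 + 1×2 + 3×3 = 31. Result: [26, 27, 33, 31]

[26, 27, 33, 31]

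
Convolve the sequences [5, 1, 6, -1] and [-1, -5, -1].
y[0] = 5×-1 = -5; y[1] = 5×-5 + 1×-1 = -26; y[2] = 5×-1 + 1×-5 + 6×-1 = -16; y[3] = 1×-1 + 6×-5 + -1×-1 = -30; y[4] = 6×-1 + -1×-5 = -1; y[5] = -1×-1 = 1

[-5, -26, -16, -30, -1, 1]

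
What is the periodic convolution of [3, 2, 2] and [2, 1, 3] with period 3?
Use y[k] = Σ_j x[j]·h[(k-j) mod 3]. y[0] = 3×2 + 2×3 + 2×1 = 14; y[1] = 3×1 + 2×2 + 2×3 = 13; y[2] = 3×3 + 2×1 + 2×2 = 15. Result: [14, 13, 15]

[14, 13, 15]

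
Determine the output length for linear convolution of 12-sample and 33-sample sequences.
Linear/full convolution length: m + n - 1 = 12 + 33 - 1 = 44

44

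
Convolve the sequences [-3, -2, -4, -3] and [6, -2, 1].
y[0] = -3×6 = -18; y[1] = -3×-2 + -2×6 = -6; y[2] = -3×1 + -2×-2 + -4×6 = -23; y[3] = -2×1 + -4×-2 + -3×6 = -12; y[4] = -4×1 + -3×-2 = 2; y[5] = -3×1 = -3

[-18, -6, -23, -12, 2, -3]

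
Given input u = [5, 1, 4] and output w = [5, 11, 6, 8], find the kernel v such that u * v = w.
Output length 4 = len(u) + len(v) - 1 ⇒ len(v) = 2. Solve v forward using v[k] = (w[k] - Σ_{i≥1} u[i]·v[k-i]) / u[0]: v[0] = w[0] / u[0] = 5 / 5 = 1; v[1] = (w[1] - 1×1) / u[0] = (11 - 1×1) / 5 = 2. So v = [1, 2]. Forward-check [5, 1, 4] * [1, 2]: w[0] = 5×1 = 5; w[1] = 5×2 + 1×1 = 11; w[2] = 1×2 + 4×1 = 6; w[3] = 4×2 = 8 → [5, 11, 6, 8] ✓

[1, 2]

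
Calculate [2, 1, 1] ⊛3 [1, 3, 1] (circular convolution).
Use y[k] = Σ_j a[j]·b[(k-j) mod 3]. y[0] = 2×1 + 1×1 + 1×3 = 6; y[1] = 2×3 + 1×1 + 1×1 = 8; y[2] = 2×1 + 1×3 + 1×1 = 6. Result: [6, 8, 6]

[6, 8, 6]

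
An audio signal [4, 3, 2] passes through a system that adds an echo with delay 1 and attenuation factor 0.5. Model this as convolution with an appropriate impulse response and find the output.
Direct-path + delayed-attenuated-path model → impulse response h = [1, 0.5] (1 at lag 0, 0.5 at lag 1). Output y[n] = x[n] + 0.5·x[n - 1] (with x[n] = 0 outside 0..2): y[0] = 4 + 0.5×0 = 4; y[1] = 3 + 0.5×4 = 5.0; y[2] = 2 + 0.5×3 = 3.5; y[3] = 0 + 0.5×2 = 1.0. So y = [4, 5.0, 3.5, 1.0]

[4, 5.0, 3.5, 1.0]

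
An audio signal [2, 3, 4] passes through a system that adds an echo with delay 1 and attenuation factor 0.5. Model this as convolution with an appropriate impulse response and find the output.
Direct-path + delayed-attenuated-path model → impulse response h = [1, 0.5] (1 at lag 0, 0.5 at lag 1). Output y[n] = x[n] + 0.5·x[n - 1] (with x[n] = 0 outside 0..2): y[0] = 2 + 0.5×0 = 2; y[1] = 3 + 0.5×2 = 4.0; y[2] = 4 + 0.5×3 = 5.5; y[3] = 0 + 0.5×4 = 2.0. So y = [2, 4.0, 5.5, 2.0]

[2, 4.0, 5.5, 2.0]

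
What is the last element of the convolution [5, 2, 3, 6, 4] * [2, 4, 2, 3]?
Use y[k] = Σ_i a[i]·b[k-i] at k=7. y[7] = 4×3 = 12

12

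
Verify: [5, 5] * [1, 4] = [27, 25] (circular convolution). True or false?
Recompute circular convolution of [5, 5] and [1, 4]: y[0] = 5×1 + 5×4 = 25; y[1] = 5×4 + 5×1 = 25 → [25, 25]. Compare to given [27, 25]: they differ at index 0: given 27, correct 25, so answer: No

No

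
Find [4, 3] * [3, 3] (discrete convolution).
y[0] = 4×3 = 12; y[1] = 4×3 + 3×3 = 21; y[2] = 3×3 = 9

[12, 21, 9]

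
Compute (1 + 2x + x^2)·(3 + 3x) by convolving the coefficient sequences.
Ascending coefficients: a = [1, 2, 1], b = [3, 3]. c[0] = 1×3 = 3; c[1] = 1×3 + 2×3 = 9; c[2] = 2×3 + 1×3 = 9; c[3] = 1×3 = 3. Result coefficients: [3, 9, 9, 3] → 3 + 9x + 9x^2 + 3x^3

3 + 9x + 9x^2 + 3x^3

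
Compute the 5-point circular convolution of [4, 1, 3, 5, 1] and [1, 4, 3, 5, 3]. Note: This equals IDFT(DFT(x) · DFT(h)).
Either evaluate y[k] = Σ_j x[j]·h[(k-j) mod 5] directly, or use IDFT(DFT(x) · DFT(h)). y[0] = 4×1 + 1×3 + 3×5 + 5×3 + 1×4 = 41; y[1] = 4×4 + 1×1 + 3×3 + 5×5 + 1×3 = 54; y[2] = 4×3 + 1×4 + 3×1 + 5×3 + 1×5 = 39; y[3] = 4×5 + 1×3 + 3×4 + 5×1 + 1×3 = 43; y[4] = 4×3 + 1×5 + 3×3 + 5×4 + 1×1 = 47. Result: [41, 54, 39, 43, 47]

[41, 54, 39, 43, 47]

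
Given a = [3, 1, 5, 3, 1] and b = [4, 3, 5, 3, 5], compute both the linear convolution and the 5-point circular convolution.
Linear: y_lin[0] = 3×4 = 12; y_lin[1] = 3×3 + 1×4 = 13; y_lin[2] = 3×5 + 1×3 + 5×4 = 38; y_lin[3] = 3×3 + 1×5 + 5×3 + 3×4 = 41; y_lin[4] = 3×5 + 1×3 + 5×5 + 3×3 + 1×4 = 56; y_lin[5] = 1×5 + 5×3 + 3×5 + 1×3 = 38; y_lin[6] = 5×5 + 3×3 + 1×5 = 39; y_lin[7] = 3×5 + 1×3 = 18; y_lin[8] = 1×5 = 5 → [12, 13, 38, 41, 56, 38, 39, 18, 5]. Circular (length 5): y[0] = 3×4 + 1×5 + 5×3 + 3×5 + 1×3 = 50; y[1] = 3×3 + 1×4 + 5×5 + 3×3 + 1×5 = 52; y[2] = 3×5 + 1×3 + 5×4 + 3×5 + 1×3 = 56; y[3] = 3×3 + 1×5 + 5×3 + 3×4 + 1×5 = 46; y[4] = 3×5 + 1×3 + 5×5 + 3×3 + 1×4 = 56 → [50, 52, 56, 46, 56]

Linear: [12, 13, 38, 41, 56, 38, 39, 18, 5], Circular: [50, 52, 56, 46, 56]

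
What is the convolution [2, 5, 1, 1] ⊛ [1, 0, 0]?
y[0] = 2×1 = 2; y[1] = 2×0 + 5×1 = 5; y[2] = 2×0 + 5×0 + 1×1 = 1; y[3] = 5×0 + 1×0 + 1×1 = 1; y[4] = 1×0 + 1×0 = 0; y[5] = 1×0 = 0

[2, 5, 1, 1, 0, 0]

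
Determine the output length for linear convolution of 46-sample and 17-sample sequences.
Linear/full convolution length: m + n - 1 = 46 + 17 - 1 = 62

62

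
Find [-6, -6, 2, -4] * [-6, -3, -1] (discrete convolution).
y[0] = -6×-6 = 36; y[1] = -6×-3 + -6×-6 = 54; y[2] = -6×-1 + -6×-3 + 2×-6 = 12; y[3] = -6×-1 + 2×-3 + -4×-6 = 24; y[4] = 2×-1 + -4×-3 = 10; y[5] = -4×-1 = 4

[36, 54, 12, 24, 10, 4]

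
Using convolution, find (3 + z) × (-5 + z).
Ascending coefficients: a = [3, 1], b = [-5, 1]. c[0] = 3×-5 = -15; c[1] = 3×1 + 1×-5 = -2; c[2] = 1×1 = 1. Result coefficients: [-15, -2, 1] → -15 - 2z + z^2

-15 - 2z + z^2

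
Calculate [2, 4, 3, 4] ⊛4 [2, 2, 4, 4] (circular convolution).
Use y[k] = Σ_j s[j]·t[(k-j) mod 4]. y[0] = 2×2 + 4×4 + 3×4 + 4×2 = 40; y[1] = 2×2 + 4×2 + 3×4 + 4×4 = 40; y[2] = 2×4 + 4×2 + 3×2 + 4×4 = 38; y[3] = 2×4 + 4×4 + 3×2 + 4×2 = 38. Result: [40, 40, 38, 38]

[40, 40, 38, 38]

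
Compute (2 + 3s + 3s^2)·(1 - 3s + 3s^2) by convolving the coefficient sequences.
Ascending coefficients: a = [2, 3, 3], b = [1, -3, 3]. c[0] = 2×1 = 2; c[1] = 2×-3 + 3×1 = -3; c[2] = 2×3 + 3×-3 + 3×1 = 0; c[3] = 3×3 + 3×-3 = 0; c[4] = 3×3 = 9. Result coefficients: [2, -3, 0, 0, 9] → 2 - 3s + 9s^4

2 - 3s + 9s^4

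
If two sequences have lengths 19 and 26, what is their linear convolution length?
Linear/full convolution length: m + n - 1 = 19 + 26 - 1 = 44

44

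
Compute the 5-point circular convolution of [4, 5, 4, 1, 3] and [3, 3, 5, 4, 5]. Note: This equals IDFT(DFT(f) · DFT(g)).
Either evaluate y[k] = Σ_j f[j]·g[(k-j) mod 5] directly, or use IDFT(DFT(f) · DFT(g)). y[0] = 4×3 + 5×5 + 4×4 + 1×5 + 3×3 = 67; y[1] = 4×3 + 5×3 + 4×5 + 1×4 + 3×5 = 66; y[2] = 4×5 + 5×3 + 4×3 + 1×5 + 3×4 = 64; y[3] = 4×4 + 5×5 + 4×3 + 1×3 + 3×5 = 71; y[4] = 4×5 + 5×4 + 4×5 + 1×3 + 3×3 = 72. Result: [67, 66, 64, 71, 72]

[67, 66, 64, 71, 72]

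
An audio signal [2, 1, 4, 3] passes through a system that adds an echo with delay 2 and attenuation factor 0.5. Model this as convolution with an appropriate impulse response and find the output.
Direct-path + delayed-attenuated-path model → impulse response h = [1, 0, 0.5] (1 at lag 0, 0.5 at lag 2). Output y[n] = x[n] + 0.5·x[n - 2] (with x[n] = 0 outside 0..3): y[0] = 2 + 0.5×0 = 2; y[1] = 1 + 0.5×0 = 1; y[2] = 4 + 0.5×2 = 5.0; y[3] = 3 + 0.5×1 = 3.5; y[4] = 0 + 0.5×4 = 2.0; y[5] = 0 + 0.5×3 = 1.5. So y = [2, 1, 5.0, 3.5, 2.0, 1.5]

[2, 1, 5.0, 3.5, 2.0, 1.5]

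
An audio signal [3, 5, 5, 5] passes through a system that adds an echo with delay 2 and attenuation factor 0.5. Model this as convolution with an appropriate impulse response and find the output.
Direct-path + delayed-attenuated-path model → impulse response h = [1, 0, 0.5] (1 at lag 0, 0.5 at lag 2). Output y[n] = x[n] + 0.5·x[n - 2] (with x[n] = 0 outside 0..3): y[0] = 3 + 0.5×0 = 3; y[1] = 5 + 0.5×0 = 5; y[2] = 5 + 0.5×3 = 6.5; y[3] = 5 + 0.5×5 = 7.5; y[4] = 0 + 0.5×5 = 2.5; y[5] = 0 + 0.5×5 = 2.5. So y = [3, 5, 6.5, 7.5, 2.5, 2.5]

[3, 5, 6.5, 7.5, 2.5, 2.5]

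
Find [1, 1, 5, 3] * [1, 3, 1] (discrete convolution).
y[0] = 1×1 = 1; y[1] = 1×3 + 1×1 = 4; y[2] = 1×1 + 1×3 + 5×1 = 9; y[3] = 1×1 + 5×3 + 3×1 = 19; y[4] = 5×1 + 3×3 = 14; y[5] = 3×1 = 3

[1, 4, 9, 19, 14, 3]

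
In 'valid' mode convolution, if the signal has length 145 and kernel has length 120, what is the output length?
'Valid' mode counts only positions where the kernel fully overlaps the signal: m - n + 1 = 145 - 120 + 1 = 26

26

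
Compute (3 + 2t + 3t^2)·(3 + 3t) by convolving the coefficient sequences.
Ascending coefficients: a = [3, 2, 3], b = [3, 3]. c[0] = 3×3 = 9; c[1] = 3×3 + 2×3 = 15; c[2] = 2×3 + 3×3 = 15; c[3] = 3×3 = 9. Result coefficients: [9, 15, 15, 9] → 9 + 15t + 15t^2 + 9t^3

9 + 15t + 15t^2 + 9t^3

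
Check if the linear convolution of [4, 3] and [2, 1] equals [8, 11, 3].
Recompute linear convolution of [4, 3] and [2, 1]: y[0] = 4×2 = 8; y[1] = 4×1 + 3×2 = 10; y[2] = 3×1 = 3 → [8, 10, 3]. Compare to given [8, 11, 3]: they differ at index 1: given 11, correct 10, so answer: No

No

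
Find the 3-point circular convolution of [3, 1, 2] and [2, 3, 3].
Use y[k] = Σ_j s[j]·t[(k-j) mod 3]. y[0] = 3×2 + 1×3 + 2×3 = 15; y[1] = 3×3 + 1×2 + 2×3 = 17; y[2] = 3×3 + 1×3 + 2×2 = 16. Result: [15, 17, 16]

[15, 17, 16]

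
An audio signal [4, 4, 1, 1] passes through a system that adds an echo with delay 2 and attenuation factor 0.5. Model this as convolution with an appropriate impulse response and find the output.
Direct-path + delayed-attenuated-path model → impulse response h = [1, 0, 0.5] (1 at lag 0, 0.5 at lag 2). Output y[n] = x[n] + 0.5·x[n - 2] (with x[n] = 0 outside 0..3): y[0] = 4 + 0.5×0 = 4; y[1] = 4 + 0.5×0 = 4; y[2] = 1 + 0.5×4 = 3.0; y[3] = 1 + 0.5×4 = 3.0; y[4] = 0 + 0.5×1 = 0.5; y[5] = 0 + 0.5×1 = 0.5. So y = [4, 4, 3.0, 3.0, 0.5, 0.5]

[4, 4, 3.0, 3.0, 0.5, 0.5]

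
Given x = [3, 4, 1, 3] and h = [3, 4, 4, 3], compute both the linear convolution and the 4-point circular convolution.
Linear: y_lin[0] = 3×3 = 9; y_lin[1] = 3×4 + 4×3 = 24; y_lin[2] = 3×4 + 4×4 + 1×3 = 31; y_lin[3] = 3×3 + 4×4 + 1×4 + 3×3 = 38; y_lin[4] = 4×3 + 1×4 + 3×4 = 28; y_lin[5] = 1×3 + 3×4 = 15; y_lin[6] = 3×3 = 9 → [9, 24, 31, 38, 28, 15, 9]. Circular (length 4): y[0] = 3×3 + 4×3 + 1×4 + 3×4 = 37; y[1] = 3×4 + 4×3 + 1×3 + 3×4 = 39; y[2] = 3×4 + 4×4 + 1×3 + 3×3 = 40; y[3] = 3×3 + 4×4 + 1×4 + 3×3 = 38 → [37, 39, 40, 38]

Linear: [9, 24, 31, 38, 28, 15, 9], Circular: [37, 39, 40, 38]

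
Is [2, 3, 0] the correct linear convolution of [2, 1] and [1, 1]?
Recompute linear convolution of [2, 1] and [1, 1]: y[0] = 2×1 = 2; y[1] = 2×1 + 1×1 = 3; y[2] = 1×1 = 1 → [2, 3, 1]. Compare to given [2, 3, 0]: they differ at index 2: given 0, correct 1, so answer: No

No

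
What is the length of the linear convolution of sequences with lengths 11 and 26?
Linear/full convolution length: m + n - 1 = 11 + 26 - 1 = 36

36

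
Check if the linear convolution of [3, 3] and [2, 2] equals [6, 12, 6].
Recompute linear convolution of [3, 3] and [2, 2]: y[0] = 3×2 = 6; y[1] = 3×2 + 3×2 = 12; y[2] = 3×2 = 6 → [6, 12, 6]. Given [6, 12, 6] matches, so answer: Yes

Yes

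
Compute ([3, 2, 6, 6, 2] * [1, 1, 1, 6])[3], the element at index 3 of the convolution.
Use y[k] = Σ_i a[i]·b[k-i] at k=3. y[3] = 3×6 + 2×1 + 6×1 + 6×1 = 32

32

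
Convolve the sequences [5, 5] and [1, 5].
y[0] = 5×1 = 5; y[1] = 5×5 + 5×1 = 30; y[2] = 5×5 = 25

[5, 30, 25]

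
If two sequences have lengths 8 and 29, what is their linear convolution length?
Linear/full convolution length: m + n - 1 = 8 + 29 - 1 = 36

36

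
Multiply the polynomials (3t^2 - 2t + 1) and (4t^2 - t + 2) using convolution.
Ascending coefficients: a = [1, -2, 3], b = [2, -1, 4]. c[0] = 1×2 = 2; c[1] = 1×-1 + -2×2 = -5; c[2] = 1×4 + -2×-1 + 3×2 = 12; c[3] = -2×4 + 3×-1 = -11; c[4] = 3×4 = 12. Result coefficients: [2, -5, 12, -11, 12] → 12t^4 - 11t^3 + 12t^2 - 5t + 2

12t^4 - 11t^3 + 12t^2 - 5t + 2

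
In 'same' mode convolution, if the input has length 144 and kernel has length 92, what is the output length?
'Same' mode returns an output with the same length as the input: 144

144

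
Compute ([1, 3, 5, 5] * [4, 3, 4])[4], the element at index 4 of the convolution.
Use y[k] = Σ_i a[i]·b[k-i] at k=4. y[4] = 5×4 + 5×3 = 35

35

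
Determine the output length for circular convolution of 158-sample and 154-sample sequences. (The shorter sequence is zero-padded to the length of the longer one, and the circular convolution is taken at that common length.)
Circular convolution (zero-padding the shorter input) has length max(m, n) = max(158, 154) = 158

158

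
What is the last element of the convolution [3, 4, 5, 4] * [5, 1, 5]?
Use y[k] = Σ_i a[i]·b[k-i] at k=5. y[5] = 4×5 = 20

20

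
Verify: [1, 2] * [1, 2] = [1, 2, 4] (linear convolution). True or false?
Recompute linear convolution of [1, 2] and [1, 2]: y[0] = 1×1 = 1; y[1] = 1×2 + 2×1 = 4; y[2] = 2×2 = 4 → [1, 4, 4]. Compare to given [1, 2, 4]: they differ at index 1: given 2, correct 4, so answer: No

No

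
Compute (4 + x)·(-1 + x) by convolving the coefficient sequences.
Ascending coefficients: a = [4, 1], b = [-1, 1]. c[0] = 4×-1 = -4; c[1] = 4×1 + 1×-1 = 3; c[2] = 1×1 = 1. Result coefficients: [-4, 3, 1] → -4 + 3x + x^2

-4 + 3x + x^2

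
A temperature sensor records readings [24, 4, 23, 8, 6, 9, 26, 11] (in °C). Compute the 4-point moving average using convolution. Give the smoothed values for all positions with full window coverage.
4-point moving average kernel = [1, 1, 1, 1]. Apply in 'valid' mode (full window coverage): avg[0] = (24 + 4 + 23 + 8) / 4 = 14.75; avg[1] = (4 + 23 + 8 + 6) / 4 = 10.25; avg[2] = (23 + 8 + 6 + 9) / 4 = 11.5; avg[3] = (8 + 6 + 9 + 26) / 4 = 12.25; avg[4] = (6 + 9 + 26 + 11) / 4 = 13.0. Smoothed values: [14.75, 10.25, 11.5, 12.25, 13.0]

[14.75, 10.25, 11.5, 12.25, 13.0]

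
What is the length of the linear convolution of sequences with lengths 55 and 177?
Linear/full convolution length: m + n - 1 = 55 + 177 - 1 = 231

231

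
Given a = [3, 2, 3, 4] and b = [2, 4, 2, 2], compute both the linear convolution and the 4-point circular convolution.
Linear: y_lin[0] = 3×2 = 6; y_lin[1] = 3×4 + 2×2 = 16; y_lin[2] = 3×2 + 2×4 + 3×2 = 20; y_lin[3] = 3×2 + 2×2 + 3×4 + 4×2 = 30; y_lin[4] = 2×2 + 3×2 + 4×4 = 26; y_lin[5] = 3×2 + 4×2 = 14; y_lin[6] = 4×2 = 8 → [6, 16, 20, 30, 26, 14, 8]. Circular (length 4): y[0] = 3×2 + 2×2 + 3×2 + 4×4 = 32; y[1] = 3×4 + 2×2 + 3×2 + 4×2 = 30; y[2] = 3×2 + 2×4 + 3×2 + 4×2 = 28; y[3] = 3×2 + 2×2 + 3×4 + 4×2 = 30 → [32, 30, 28, 30]

Linear: [6, 16, 20, 30, 26, 14, 8], Circular: [32, 30, 28, 30]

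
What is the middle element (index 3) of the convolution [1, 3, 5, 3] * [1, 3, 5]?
Use y[k] = Σ_i a[i]·b[k-i] at k=3. y[3] = 3×5 + 5×3 + 3×1 = 33

33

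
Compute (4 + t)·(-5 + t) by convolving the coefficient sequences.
Ascending coefficients: a = [4, 1], b = [-5, 1]. c[0] = 4×-5 = -20; c[1] = 4×1 + 1×-5 = -1; c[2] = 1×1 = 1. Result coefficients: [-20, -1, 1] → -20 - t + t^2

-20 - t + t^2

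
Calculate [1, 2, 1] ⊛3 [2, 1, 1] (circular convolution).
Use y[k] = Σ_j u[j]·v[(k-j) mod 3]. y[0] = 1×2 + 2×1 + 1×1 = 5; y[1] = 1×1 + 2×2 + 1×1 = 6; y[2] = 1×1 + 2×1 + 1×2 = 5. Result: [5, 6, 5]

[5, 6, 5]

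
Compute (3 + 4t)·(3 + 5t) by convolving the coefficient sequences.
Ascending coefficients: a = [3, 4], b = [3, 5]. c[0] = 3×3 = 9; c[1] = 3×5 + 4×3 = 27; c[2] = 4×5 = 20. Result coefficients: [9, 27, 20] → 9 + 27t + 20t^2

9 + 27t + 20t^2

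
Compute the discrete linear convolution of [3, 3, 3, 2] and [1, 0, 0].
y[0] = 3×1 = 3; y[1] = 3×0 + 3×1 = 3; y[2] = 3×0 + 3×0 + 3×1 = 3; y[3] = 3×0 + 3×0 + 2×1 = 2; y[4] = 3×0 + 2×0 = 0; y[5] = 2×0 = 0

[3, 3, 3, 2, 0, 0]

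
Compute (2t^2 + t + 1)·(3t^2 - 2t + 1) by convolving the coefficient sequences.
Ascending coefficients: a = [1, 1, 2], b = [1, -2, 3]. c[0] = 1×1 = 1; c[1] = 1×-2 + 1×1 = -1; c[2] = 1×3 + 1×-2 + 2×1 = 3; c[3] = 1×3 + 2×-2 = -1; c[4] = 2×3 = 6. Result coefficients: [1, -1, 3, -1, 6] → 6t^4 - t^3 + 3t^2 - t + 1

6t^4 - t^3 + 3t^2 - t + 1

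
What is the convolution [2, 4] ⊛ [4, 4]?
y[0] = 2×4 = 8; y[1] = 2×4 + 4×4 = 24; y[2] = 4×4 = 16

[8, 24, 16]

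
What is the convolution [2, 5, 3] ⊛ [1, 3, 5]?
y[0] = 2×1 = 2; y[1] = 2×3 + 5×1 = 11; y[2] = 2×5 + 5×3 + 3×1 = 28; y[3] = 5×5 + 3×3 = 34; y[4] = 3×5 = 15

[2, 11, 28, 34, 15]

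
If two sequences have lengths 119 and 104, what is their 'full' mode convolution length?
Linear/full convolution length: m + n - 1 = 119 + 104 - 1 = 222

222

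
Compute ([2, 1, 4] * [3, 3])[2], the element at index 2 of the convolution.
Use y[k] = Σ_i a[i]·b[k-i] at k=2. y[2] = 1×3 + 4×3 = 15

15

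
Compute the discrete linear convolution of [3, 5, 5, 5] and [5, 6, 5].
y[0] = 3×5 = 15; y[1] = 3×6 + 5×5 = 43; y[2] = 3×5 + 5×6 + 5×5 = 70; y[3] = 5×5 + 5×6 + 5×5 = 80; y[4] = 5×5 + 5×6 = 55; y[5] = 5×5 = 25

[15, 43, 70, 80, 55, 25]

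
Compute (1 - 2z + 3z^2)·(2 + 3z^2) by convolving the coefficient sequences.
Ascending coefficients: a = [1, -2, 3], b = [2, 0, 3]. c[0] = 1×2 = 2; c[1] = 1×0 + -2×2 = -4; c[2] = 1×3 + -2×0 + 3×2 = 9; c[3] = -2×3 + 3×0 = -6; c[4] = 3×3 = 9. Result coefficients: [2, -4, 9, -6, 9] → 2 - 4z + 9z^2 - 6z^3 + 9z^4

2 - 4z + 9z^2 - 6z^3 + 9z^4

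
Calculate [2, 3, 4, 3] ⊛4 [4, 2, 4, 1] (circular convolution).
Use y[k] = Σ_j a[j]·b[(k-j) mod 4]. y[0] = 2×4 + 3×1 + 4×4 + 3×2 = 33; y[1] = 2×2 + 3×4 + 4×1 + 3×4 = 32; y[2] = 2×4 + 3×2 + 4×4 + 3×1 = 33; y[3] = 2×1 + 3×4 + 4×2 + 3×4 = 34. Result: [33, 32, 33, 34]

[33, 32, 33, 34]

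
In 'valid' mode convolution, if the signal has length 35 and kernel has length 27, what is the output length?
'Valid' mode counts only positions where the kernel fully overlaps the signal: m - n + 1 = 35 - 27 + 1 = 9

9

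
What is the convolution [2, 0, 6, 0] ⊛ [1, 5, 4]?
y[0] = 2×1 = 2; y[1] = 2×5 + 0×1 = 10; y[2] = 2×4 + 0×5 + 6×1 = 14; y[3] = 0×4 + 6×5 + 0×1 = 30; y[4] = 6×4 + 0×5 = 24; y[5] = 0×4 = 0

[2, 10, 14, 30, 24, 0]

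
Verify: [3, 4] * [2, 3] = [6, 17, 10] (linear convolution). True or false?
Recompute linear convolution of [3, 4] and [2, 3]: y[0] = 3×2 = 6; y[1] = 3×3 + 4×2 = 17; y[2] = 4×3 = 12 → [6, 17, 12]. Compare to given [6, 17, 10]: they differ at index 2: given 10, correct 12, so answer: No

No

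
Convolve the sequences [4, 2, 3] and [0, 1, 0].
y[0] = 4×0 = 0; y[1] = 4×1 + 2×0 = 4; y[2] = 4×0 + 2×1 + 3×0 = 2; y[3] = 2×0 + 3×1 = 3; y[4] = 3×0 = 0

[0, 4, 2, 3, 0]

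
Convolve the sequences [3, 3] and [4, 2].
y[0] = 3×4 = 12; y[1] = 3×2 + 3×4 = 18; y[2] = 3×2 = 6

[12, 18, 6]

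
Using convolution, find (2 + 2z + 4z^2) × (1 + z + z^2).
Ascending coefficients: a = [2, 2, 4], b = [1, 1, 1]. c[0] = 2×1 = 2; c[1] = 2×1 + 2×1 = 4; c[2] = 2×1 + 2×1 + 4×1 = 8; c[3] = 2×1 + 4×1 = 6; c[4] = 4×1 = 4. Result coefficients: [2, 4, 8, 6, 4] → 2 + 4z + 8z^2 + 6z^3 + 4z^4

2 + 4z + 8z^2 + 6z^3 + 4z^4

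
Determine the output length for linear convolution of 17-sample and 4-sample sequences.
Linear/full convolution length: m + n - 1 = 17 + 4 - 1 = 20

20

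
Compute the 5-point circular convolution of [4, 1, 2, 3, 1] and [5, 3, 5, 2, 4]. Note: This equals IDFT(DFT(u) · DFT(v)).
Either evaluate y[k] = Σ_j u[j]·v[(k-j) mod 5] directly, or use IDFT(DFT(u) · DFT(v)). y[0] = 4×5 + 1×4 + 2×2 + 3×5 + 1×3 = 46; y[1] = 4×3 + 1×5 + 2×4 + 3×2 + 1×5 = 36; y[2] = 4×5 + 1×3 + 2×5 + 3×4 + 1×2 = 47; y[3] = 4×2 + 1×5 + 2×3 + 3×5 + 1×4 = 38; y[4] = 4×4 + 1×2 + 2×5 + 3×3 + 1×5 = 42. Result: [46, 36, 47, 38, 42]

[46, 36, 47, 38, 42]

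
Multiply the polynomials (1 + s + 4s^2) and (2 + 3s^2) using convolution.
Ascending coefficients: a = [1, 1, 4], b = [2, 0, 3]. c[0] = 1×2 = 2; c[1] = 1×0 + 1×2 = 2; c[2] = 1×3 + 1×0 + 4×2 = 11; c[3] = 1×3 + 4×0 = 3; c[4] = 4×3 = 12. Result coefficients: [2, 2, 11, 3, 12] → 2 + 2s + 11s^2 + 3s^3 + 12s^4

2 + 2s + 11s^2 + 3s^3 + 12s^4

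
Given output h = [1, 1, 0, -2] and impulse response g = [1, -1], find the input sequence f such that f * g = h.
Deconvolve h=[1, 1, 0, -2] by g=[1, -1]. Since g[0]=1, solve forward: f[0] = h[0] / 1 = 1; f[1] = (h[1] - 1×-1) / 1 = 2; f[2] = (h[2] - 2×-1) / 1 = 2. So f = [1, 2, 2]. Check by forward convolution: h[0] = 1×1 = 1; h[1] = 1×-1 + 2×1 = 1; h[2] = 2×-1 + 2×1 = 0; h[3] = 2×-1 = -2

[1, 2, 2]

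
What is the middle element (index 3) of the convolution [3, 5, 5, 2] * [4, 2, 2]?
Use y[k] = Σ_i a[i]·b[k-i] at k=3. y[3] = 5×2 + 5×2 + 2×4 = 28

28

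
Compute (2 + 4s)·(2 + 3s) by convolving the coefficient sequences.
Ascending coefficients: a = [2, 4], b = [2, 3]. c[0] = 2×2 = 4; c[1] = 2×3 + 4×2 = 14; c[2] = 4×3 = 12. Result coefficients: [4, 14, 12] → 4 + 14s + 12s^2

4 + 14s + 12s^2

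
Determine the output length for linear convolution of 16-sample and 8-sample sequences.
Linear/full convolution length: m + n - 1 = 16 + 8 - 1 = 23

23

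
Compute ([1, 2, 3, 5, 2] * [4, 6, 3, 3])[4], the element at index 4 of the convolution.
Use y[k] = Σ_i a[i]·b[k-i] at k=4. y[4] = 2×3 + 3×3 + 5×6 + 2×4 = 53

53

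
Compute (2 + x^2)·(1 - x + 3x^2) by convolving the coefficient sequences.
Ascending coefficients: a = [2, 0, 1], b = [1, -1, 3]. c[0] = 2×1 = 2; c[1] = 2×-1 + 0×1 = -2; c[2] = 2×3 + 0×-1 + 1×1 = 7; c[3] = 0×3 + 1×-1 = -1; c[4] = 1×3 = 3. Result coefficients: [2, -2, 7, -1, 3] → 2 - 2x + 7x^2 - x^3 + 3x^4

2 - 2x + 7x^2 - x^3 + 3x^4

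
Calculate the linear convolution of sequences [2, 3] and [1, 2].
y[0] = 2×1 = 2; y[1] = 2×2 + 3×1 = 7; y[2] = 3×2 = 6

[2, 7, 6]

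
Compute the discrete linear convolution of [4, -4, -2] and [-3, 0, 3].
y[0] = 4×-3 = -12; y[1] = 4×0 + -4×-3 = 12; y[2] = 4×3 + -4×0 + -2×-3 = 18; y[3] = -4×3 + -2×0 = -12; y[4] = -2×3 = -6

[-12, 12, 18, -12, -6]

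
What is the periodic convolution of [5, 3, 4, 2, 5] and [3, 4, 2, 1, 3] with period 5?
Use y[k] = Σ_j u[j]·v[(k-j) mod 5]. y[0] = 5×3 + 3×3 + 4×1 + 2×2 + 5×4 = 52; y[1] = 5×4 + 3×3 + 4×3 + 2×1 + 5×2 = 53; y[2] = 5×2 + 3×4 + 4×3 + 2×3 + 5×1 = 45; y[3] = 5×1 + 3×2 + 4×4 + 2×3 + 5×3 = 48; y[4] = 5×3 + 3×1 + 4×2 + 2×4 + 5×3 = 49. Result: [52, 53, 45, 48, 49]

[52, 53, 45, 48, 49]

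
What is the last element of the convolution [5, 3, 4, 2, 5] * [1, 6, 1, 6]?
Use y[k] = Σ_i a[i]·b[k-i] at k=7. y[7] = 5×6 = 30

30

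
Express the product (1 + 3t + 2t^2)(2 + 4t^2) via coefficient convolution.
Ascending coefficients: a = [1, 3, 2], b = [2, 0, 4]. c[0] = 1×2 = 2; c[1] = 1×0 + 3×2 = 6; c[2] = 1×4 + 3×0 + 2×2 = 8; c[3] = 3×4 + 2×0 = 12; c[4] = 2×4 = 8. Result coefficients: [2, 6, 8, 12, 8] → 2 + 6t + 8t^2 + 12t^3 + 8t^4

2 + 6t + 8t^2 + 12t^3 + 8t^4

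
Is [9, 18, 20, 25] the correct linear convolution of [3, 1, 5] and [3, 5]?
Recompute linear convolution of [3, 1, 5] and [3, 5]: y[0] = 3×3 = 9; y[1] = 3×5 + 1×3 = 18; y[2] = 1×5 + 5×3 = 20; y[3] = 5×5 = 25 → [9, 18, 20, 25]. Given [9, 18, 20, 25] matches, so answer: Yes

Yes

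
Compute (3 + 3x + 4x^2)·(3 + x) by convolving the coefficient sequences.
Ascending coefficients: a = [3, 3, 4], b = [3, 1]. c[0] = 3×3 = 9; c[1] = 3×1 + 3×3 = 12; c[2] = 3×1 + 4×3 = 15; c[3] = 4×1 = 4. Result coefficients: [9, 12, 15, 4] → 9 + 12x + 15x^2 + 4x^3

9 + 12x + 15x^2 + 4x^3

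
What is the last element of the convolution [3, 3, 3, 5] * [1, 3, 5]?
Use y[k] = Σ_i a[i]·b[k-i] at k=5. y[5] = 5×5 = 25

25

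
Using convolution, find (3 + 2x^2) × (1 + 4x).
Ascending coefficients: a = [3, 0, 2], b = [1, 4]. c[0] = 3×1 = 3; c[1] = 3×4 + 0×1 = 12; c[2] = 0×4 + 2×1 = 2; c[3] = 2×4 = 8. Result coefficients: [3, 12, 2, 8] → 3 + 12x + 2x^2 + 8x^3

3 + 12x + 2x^2 + 8x^3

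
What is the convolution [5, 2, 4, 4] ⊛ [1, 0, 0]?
y[0] = 5×1 = 5; y[1] = 5×0 + 2×1 = 2; y[2] = 5×0 + 2×0 + 4×1 = 4; y[3] = 2×0 + 4×0 + 4×1 = 4; y[4] = 4×0 + 4×0 = 0; y[5] = 4×0 = 0

[5, 2, 4, 4, 0, 0]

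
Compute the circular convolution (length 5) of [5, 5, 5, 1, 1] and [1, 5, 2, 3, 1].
Use y[k] = Σ_j u[j]·v[(k-j) mod 5]. y[0] = 5×1 + 5×1 + 5×3 + 1×2 + 1×5 = 32; y[1] = 5×5 + 5×1 + 5×1 + 1×3 + 1×2 = 40; y[2] = 5×2 + 5×5 + 5×1 + 1×1 + 1×3 = 44; y[3] = 5×3 + 5×2 + 5×5 + 1×1 + 1×1 = 52; y[4] = 5×1 + 5×3 + 5×2 + 1×5 + 1×1 = 36. Result: [32, 40, 44, 52, 36]

[32, 40, 44, 52, 36]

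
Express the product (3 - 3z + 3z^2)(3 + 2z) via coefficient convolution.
Ascending coefficients: a = [3, -3, 3], b = [3, 2]. c[0] = 3×3 = 9; c[1] = 3×2 + -3×3 = -3; c[2] = -3×2 + 3×3 = 3; c[3] = 3×2 = 6. Result coefficients: [9, -3, 3, 6] → 9 - 3z + 3z^2 + 6z^3

9 - 3z + 3z^2 + 6z^3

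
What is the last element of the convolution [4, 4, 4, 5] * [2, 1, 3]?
Use y[k] = Σ_i a[i]·b[k-i] at k=5. y[5] = 5×3 = 15

15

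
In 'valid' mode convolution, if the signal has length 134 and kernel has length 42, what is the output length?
'Valid' mode counts only positions where the kernel fully overlaps the signal: m - n + 1 = 134 - 42 + 1 = 93

93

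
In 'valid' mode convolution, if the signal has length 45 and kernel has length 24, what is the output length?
'Valid' mode counts only positions where the kernel fully overlaps the signal: m - n + 1 = 45 - 24 + 1 = 22

22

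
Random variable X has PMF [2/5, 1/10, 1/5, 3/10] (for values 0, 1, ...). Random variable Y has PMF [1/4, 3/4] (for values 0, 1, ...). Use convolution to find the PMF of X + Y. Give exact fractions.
P(X+Y=k) = Σ_i P(X=i)·P(Y=k-i) — a convolution of [2/5, 1/10, 1/5, 3/10] and [1/4, 3/4]. P(X+Y=0) = (2/5)×(1/4) = 1/10; P(X+Y=1) = (2/5)×(3/4) + (1/10)×(1/4) = 3/10 + 1/40 = 13/40; P(X+Y=2) = (1/10)×(3/4) + (1/5)×(1/4) = 3/40 + 1/20 = 1/8; P(X+Y=3) = (1/5)×(3/4) + (3/10)×(1/4) = 3/20 + 3/40 = 9/40; P(X+Y=4) = (3/10)×(3/4) = 9/40. PMF: [1/10, 13/40, 1/8, 9/40, 9/40] (sums to 1 ✓)

[1/10, 13/40, 1/8, 9/40, 9/40]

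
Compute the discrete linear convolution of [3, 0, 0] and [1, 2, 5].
y[0] = 3×1 = 3; y[1] = 3×2 + 0×1 = 6; y[2] = 3×5 + 0×2 + 0×1 = 15; y[3] = 0×5 + 0×2 = 0; y[4] = 0×5 = 0

[3, 6, 15, 0, 0]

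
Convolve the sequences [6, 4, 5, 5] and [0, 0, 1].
y[0] = 6×0 = 0; y[1] = 6×0 + 4×0 = 0; y[2] = 6×1 + 4×0 + 5×0 = 6; y[3] = 4×1 + 5×0 + 5×0 = 4; y[4] = 5×1 + 5×0 = 5; y[5] = 5×1 = 5

[0, 0, 6, 4, 5, 5]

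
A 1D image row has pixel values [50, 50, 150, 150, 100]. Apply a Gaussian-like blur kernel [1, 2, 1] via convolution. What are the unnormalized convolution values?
Convolve image row [50, 50, 150, 150, 100] with kernel [1, 2, 1]: y[0] = 50×1 = 50; y[1] = 50×2 + 50×1 = 150; y[2] = 50×1 + 50×2 + 150×1 = 300; y[3] = 50×1 + 150×2 + 150×1 = 500; y[4] = 150×1 + 150×2 + 100×1 = 550; y[5] = 150×1 + 100×2 = 350; y[6] = 100×1 = 100 → [50, 150, 300, 500, 550, 350, 100]. Normalization factor = sum(kernel) = 4.

[50, 150, 300, 500, 550, 350, 100]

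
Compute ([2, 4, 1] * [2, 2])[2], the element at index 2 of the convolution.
Use y[k] = Σ_i a[i]·b[k-i] at k=2. y[2] = 4×2 + 1×2 = 10

10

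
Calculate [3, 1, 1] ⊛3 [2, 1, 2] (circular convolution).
Use y[k] = Σ_j f[j]·g[(k-j) mod 3]. y[0] = 3×2 + 1×2 + 1×1 = 9; y[1] = 3×1 + 1×2 + 1×2 = 7; y[2] = 3×2 + 1×1 + 1×2 = 9. Result: [9, 7, 9]

[9, 7, 9]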